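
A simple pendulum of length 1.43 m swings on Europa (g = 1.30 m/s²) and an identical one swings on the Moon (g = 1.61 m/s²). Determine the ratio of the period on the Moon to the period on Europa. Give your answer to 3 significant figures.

0.899

T ∝ 1/√g, so T₂/T₁ = √(g₁/g₂) = √(1.30/1.61) = 0.899.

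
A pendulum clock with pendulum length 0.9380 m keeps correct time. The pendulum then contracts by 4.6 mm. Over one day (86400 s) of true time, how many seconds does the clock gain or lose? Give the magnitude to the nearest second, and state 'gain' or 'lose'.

T ∝ √L, so T'/T = √(0.93340/0.9380) = 0.997545.
In 86400 s of true time the clock registers 86400/0.997545 = 86612.6 s, so it gains 213 s.

gain 213 s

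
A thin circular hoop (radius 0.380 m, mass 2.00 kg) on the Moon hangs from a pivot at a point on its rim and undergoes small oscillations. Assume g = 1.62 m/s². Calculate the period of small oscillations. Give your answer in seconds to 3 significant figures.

4.30 s

I_cm = mr² = 0.2888 kg·m². The pivot is at distance d = 0.380 m from the centre of mass.
By the parallel-axis theorem, I = I_cm + md² = 0.2888 + 0.2888 = 0.5776 kg·m².
T = 2π√(I/(mgd)) = 2π√(0.5776/(2.00 × 1.62 × 0.380)) = 4.30 s.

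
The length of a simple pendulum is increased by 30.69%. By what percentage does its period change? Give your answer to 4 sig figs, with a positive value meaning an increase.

T ∝ √L, so T'/T = √(1.3069) = 1.1432.
Percentage change in T = (1.1432 − 1) × 100% = 14.32%.

14.32%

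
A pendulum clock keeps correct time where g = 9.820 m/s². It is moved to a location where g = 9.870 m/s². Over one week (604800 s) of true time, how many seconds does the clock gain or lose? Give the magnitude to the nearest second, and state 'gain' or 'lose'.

gain 1538 s

The clock's period scales as T ∝ 1/√g, so T'/T = √(9.820/9.870) = 0.997464.
In 604800 s of true time the clock registers 604800/0.997464 = 606337.8 s, so it gains 1538 s.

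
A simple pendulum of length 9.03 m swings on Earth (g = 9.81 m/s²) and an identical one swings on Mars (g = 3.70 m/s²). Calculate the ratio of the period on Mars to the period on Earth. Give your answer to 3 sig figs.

1.63

T ∝ 1/√g, so T₂/T₁ = √(g₁/g₂) = √(9.81/3.70) = 1.63.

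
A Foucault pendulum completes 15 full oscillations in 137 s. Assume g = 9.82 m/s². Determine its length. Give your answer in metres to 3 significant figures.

T = 137/15 = 9.133 s.
From T = 2π√(L/g), L = gT²/(4π²) = 9.82 × 9.133²/(4π²) = 20.7 m.

20.7 m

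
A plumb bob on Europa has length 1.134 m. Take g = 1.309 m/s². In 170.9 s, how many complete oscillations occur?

29

T = 2π√(L/g) = 2π√(1.134/1.309) = 5.8481 s.
Number of complete oscillations = ⌊170.9/5.8481⌋ = ⌊29.223⌋ = 29.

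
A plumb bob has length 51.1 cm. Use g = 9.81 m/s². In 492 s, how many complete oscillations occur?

T = 2π√(L/g) = 2π√(0.511/9.81) = 1.434 s.
Number of complete oscillations = ⌊492/1.434⌋ = ⌊343.1⌋ = 343.

343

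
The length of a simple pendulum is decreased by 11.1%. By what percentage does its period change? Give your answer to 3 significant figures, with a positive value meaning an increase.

-5.71%

T ∝ √L, so T'/T = √(0.8890) = 0.9429.
Percentage change in T = (0.9429 − 1) × 100% = -5.71%.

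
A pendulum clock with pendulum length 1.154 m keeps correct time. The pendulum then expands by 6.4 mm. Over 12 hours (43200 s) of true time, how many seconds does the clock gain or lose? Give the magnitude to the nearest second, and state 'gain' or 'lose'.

T ∝ √L, so T'/T = √(1.16040/1.154) = 1.00277.
In 43200 s of true time the clock registers 43200/1.00277 = 43080.7 s, so it loses 119 s.

lose 119 s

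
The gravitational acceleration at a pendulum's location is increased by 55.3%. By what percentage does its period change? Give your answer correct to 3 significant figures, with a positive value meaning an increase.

T ∝ 1/√g, so T'/T = 1/√(1.553) = 0.8024.
Percentage change in T = (0.8024 − 1) × 100% = -19.8%.

-19.8%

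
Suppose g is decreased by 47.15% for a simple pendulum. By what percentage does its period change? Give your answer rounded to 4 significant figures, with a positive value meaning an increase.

T ∝ 1/√g, so T'/T = 1/√(0.52850) = 1.3756.
Percentage change in T = (1.3756 − 1) × 100% = 37.56%.

37.56%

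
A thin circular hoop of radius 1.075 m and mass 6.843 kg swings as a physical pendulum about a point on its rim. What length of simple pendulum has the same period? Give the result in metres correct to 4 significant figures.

The equivalent simple-pendulum length is L_eq = I/(md), where I is about the pivot and d = 1.0750 m.
I_cm = mR² = 7.9079 kg·m², so I = I_cm + md² = 7.9079 + 7.9079 = 15.816 kg·m².
L_eq = 15.816/(6.843 × 1.0750) = 2.150 m.

2.150 m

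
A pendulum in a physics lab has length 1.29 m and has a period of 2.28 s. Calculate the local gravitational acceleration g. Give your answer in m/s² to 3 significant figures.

From T = 2π√(L/g), g = 4π²L/T² = 4π² × 1.29/2.280² = 9.80 m/s².

9.80 m/s²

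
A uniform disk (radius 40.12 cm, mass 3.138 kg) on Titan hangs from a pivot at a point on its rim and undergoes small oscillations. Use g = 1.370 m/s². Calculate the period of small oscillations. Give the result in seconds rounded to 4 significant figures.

4.164 s

I_cm = ½mr² = 0.25255 kg·m². The pivot is at distance d = 0.4012 m from the centre of mass.
By the parallel-axis theorem, I = I_cm + md² = 0.25255 + 0.50510 = 0.75765 kg·m².
T = 2π√(I/(mgd)) = 2π√(0.75765/(3.138 × 1.370 × 0.4012)) = 4.164 s.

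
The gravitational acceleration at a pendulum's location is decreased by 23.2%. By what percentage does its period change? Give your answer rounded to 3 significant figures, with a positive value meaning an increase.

T ∝ 1/√g, so T'/T = 1/√(0.7680) = 1.141.
Percentage change in T = (1.141 − 1) × 100% = 14.1%.

14.1%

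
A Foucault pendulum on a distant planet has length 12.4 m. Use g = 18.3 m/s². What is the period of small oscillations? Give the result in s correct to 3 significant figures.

5.17 s

T = 2π√(L/g) = 2π√(12.4/18.3) = 2π × 0.8232 = 5.17 s.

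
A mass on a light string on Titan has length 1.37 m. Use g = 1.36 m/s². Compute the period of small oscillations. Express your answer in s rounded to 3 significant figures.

T = 2π√(L/g) = 2π√(1.37/1.36) = 2π × 1.004 = 6.31 s.

6.31 s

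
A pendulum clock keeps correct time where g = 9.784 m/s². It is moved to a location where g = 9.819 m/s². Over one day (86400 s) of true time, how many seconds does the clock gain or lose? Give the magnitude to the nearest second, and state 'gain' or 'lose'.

The clock's period scales as T ∝ 1/√g, so T'/T = √(9.784/9.819) = 0.998216.
In 86400 s of true time the clock registers 86400/0.998216 = 86554.4 s, so it gains 154 s.

gain 154 s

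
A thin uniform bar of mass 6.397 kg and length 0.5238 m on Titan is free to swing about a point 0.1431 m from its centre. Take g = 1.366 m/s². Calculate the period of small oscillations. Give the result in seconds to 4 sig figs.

For a physical pendulum T = 2π√(I/(mgd)), with d = 0.14310 m from pivot to centre of mass.
I_cm = mL²/12 = 6.397 × 0.5238²/12 = 0.14626 kg·m²; I = I_cm + md² = 0.14626 + 6.397 × 0.14310² = 0.27726 kg·m².
T = 2π√(0.27726/(6.397 × 1.366 × 0.14310)) = 2.959 s.

2.959 s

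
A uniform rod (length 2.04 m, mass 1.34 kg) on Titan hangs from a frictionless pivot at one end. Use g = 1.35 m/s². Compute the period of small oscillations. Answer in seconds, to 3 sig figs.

6.31 s

For a physical pendulum T = 2π√(I/(mgd)), with d = 1.020 m from pivot to centre of mass.
I_cm = mL²/12 = 1.34 × 2.04²/12 = 0.4647 kg·m²; I = I_cm + md² = 0.4647 + 1.34 × 1.020² = 1.859 kg·m².
T = 2π√(1.859/(1.34 × 1.35 × 1.020)) = 6.31 s.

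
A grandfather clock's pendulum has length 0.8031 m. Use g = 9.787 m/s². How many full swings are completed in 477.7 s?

T = 2π√(L/g) = 2π√(0.8031/9.787) = 1.7999 s.
Number of complete oscillations = ⌊477.7/1.7999⌋ = ⌊265.41⌋ = 265.

265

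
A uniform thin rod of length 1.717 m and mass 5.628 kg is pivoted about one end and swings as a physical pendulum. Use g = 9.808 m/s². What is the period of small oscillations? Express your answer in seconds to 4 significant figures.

For a physical pendulum T = 2π√(I/(mgd)), with d = 0.85850 m from pivot to centre of mass.
I_cm = mL²/12 = 5.628 × 1.717²/12 = 1.3827 kg·m²; I = I_cm + md² = 1.3827 + 5.628 × 0.85850² = 5.5306 kg·m².
T = 2π√(5.5306/(5.628 × 9.808 × 0.85850)) = 2.146 s.

2.146 s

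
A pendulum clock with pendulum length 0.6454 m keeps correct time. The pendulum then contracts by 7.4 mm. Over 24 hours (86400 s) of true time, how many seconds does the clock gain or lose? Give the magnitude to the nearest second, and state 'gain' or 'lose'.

T ∝ √L, so T'/T = √(0.63800/0.6454) = 0.994251.
In 86400 s of true time the clock registers 86400/0.994251 = 86899.6 s, so it gains 500 s.

gain 500 s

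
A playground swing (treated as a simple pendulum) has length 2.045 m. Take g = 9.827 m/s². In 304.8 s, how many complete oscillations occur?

T = 2π√(L/g) = 2π√(2.045/9.827) = 2.8663 s.
Number of complete oscillations = ⌊304.8/2.8663⌋ = ⌊106.34⌋ = 106.

106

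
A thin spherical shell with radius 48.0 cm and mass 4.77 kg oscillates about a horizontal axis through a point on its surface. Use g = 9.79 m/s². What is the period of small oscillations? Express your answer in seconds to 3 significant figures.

1.80 s

I_cm = (2/3)mr² = 0.7327 kg·m². The pivot is at distance d = 0.480 m from the centre of mass.
By the parallel-axis theorem, I = I_cm + md² = 0.7327 + 1.099 = 1.832 kg·m².
T = 2π√(I/(mgd)) = 2π√(1.832/(4.77 × 9.79 × 0.480)) = 1.80 s.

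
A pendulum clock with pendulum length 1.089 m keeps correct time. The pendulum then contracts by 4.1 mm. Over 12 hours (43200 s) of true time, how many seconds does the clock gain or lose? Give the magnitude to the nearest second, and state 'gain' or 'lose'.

gain 82 s

T ∝ √L, so T'/T = √(1.08490/1.089) = 0.998116.
In 43200 s of true time the clock registers 43200/0.998116 = 43281.6 s, so it gains 82 s.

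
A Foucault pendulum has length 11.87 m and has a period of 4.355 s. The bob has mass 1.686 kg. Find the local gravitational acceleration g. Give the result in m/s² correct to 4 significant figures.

24.71 m/s²

From T = 2π√(L/g), g = 4π²L/T² = 4π² × 11.87/4.3550² = 24.71 m/s².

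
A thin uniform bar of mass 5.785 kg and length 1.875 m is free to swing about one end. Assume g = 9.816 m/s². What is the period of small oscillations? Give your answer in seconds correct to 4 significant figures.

2.242 s

For a physical pendulum T = 2π√(I/(mgd)), with d = 0.93750 m from pivot to centre of mass.
I_cm = mL²/12 = 5.785 × 1.875²/12 = 1.6948 kg·m²; I = I_cm + md² = 1.6948 + 5.785 × 0.93750² = 6.7793 kg·m².
T = 2π√(6.7793/(5.785 × 9.816 × 0.93750)) = 2.242 s.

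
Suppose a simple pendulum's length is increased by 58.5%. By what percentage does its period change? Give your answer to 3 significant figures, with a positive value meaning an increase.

T ∝ √L, so T'/T = √(1.585) = 1.259.
Percentage change in T = (1.259 − 1) × 100% = 25.9%.

25.9%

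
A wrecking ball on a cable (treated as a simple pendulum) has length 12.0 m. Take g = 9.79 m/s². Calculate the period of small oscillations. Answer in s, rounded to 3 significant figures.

T = 2π√(L/g) = 2π√(12.0/9.79) = 2π × 1.107 = 6.96 s.

6.96 s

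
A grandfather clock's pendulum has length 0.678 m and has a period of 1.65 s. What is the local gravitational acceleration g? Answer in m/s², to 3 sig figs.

From T = 2π√(L/g), g = 4π²L/T² = 4π² × 0.678/1.650² = 9.83 m/s².

9.83 m/s²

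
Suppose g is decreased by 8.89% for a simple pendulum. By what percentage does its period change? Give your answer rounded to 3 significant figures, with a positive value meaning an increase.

T ∝ 1/√g, so T'/T = 1/√(0.9111) = 1.048.
Percentage change in T = (1.048 − 1) × 100% = 4.77%.

4.77%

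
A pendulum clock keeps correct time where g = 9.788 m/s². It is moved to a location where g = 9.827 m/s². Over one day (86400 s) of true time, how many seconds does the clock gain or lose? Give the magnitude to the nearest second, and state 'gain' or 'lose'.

gain 172 s

The clock's period scales as T ∝ 1/√g, so T'/T = √(9.788/9.827) = 0.998014.
In 86400 s of true time the clock registers 86400/0.998014 = 86572.0 s, so it gains 172 s.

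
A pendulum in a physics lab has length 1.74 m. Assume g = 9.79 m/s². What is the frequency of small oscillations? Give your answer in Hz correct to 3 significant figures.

T = 2π√(L/g) = 2π√(1.74/9.79) = 2.649 s, so f = 1/T = 0.378 Hz.

0.378 Hz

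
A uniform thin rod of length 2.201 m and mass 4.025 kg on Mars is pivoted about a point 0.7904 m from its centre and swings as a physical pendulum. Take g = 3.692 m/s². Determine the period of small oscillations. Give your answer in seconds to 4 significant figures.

For a physical pendulum T = 2π√(I/(mgd)), with d = 0.79040 m from pivot to centre of mass.
I_cm = mL²/12 = 4.025 × 2.201²/12 = 1.6249 kg·m²; I = I_cm + md² = 1.6249 + 4.025 × 0.79040² = 4.1394 kg·m².
T = 2π√(4.1394/(4.025 × 3.692 × 0.79040)) = 3.730 s.

3.730 s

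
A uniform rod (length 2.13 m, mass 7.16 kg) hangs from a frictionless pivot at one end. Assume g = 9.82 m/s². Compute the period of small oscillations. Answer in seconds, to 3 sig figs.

For a physical pendulum T = 2π√(I/(mgd)), with d = 1.065 m from pivot to centre of mass.
I_cm = mL²/12 = 7.16 × 2.13²/12 = 2.707 kg·m²; I = I_cm + md² = 2.707 + 7.16 × 1.065² = 10.83 kg·m².
T = 2π√(10.83/(7.16 × 9.82 × 1.065)) = 2.39 s.

2.39 s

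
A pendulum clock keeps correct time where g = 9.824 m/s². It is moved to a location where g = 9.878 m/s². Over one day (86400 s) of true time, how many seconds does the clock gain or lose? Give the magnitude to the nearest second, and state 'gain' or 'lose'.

The clock's period scales as T ∝ 1/√g, so T'/T = √(9.824/9.878) = 0.997263.
In 86400 s of true time the clock registers 86400/0.997263 = 86637.1 s, so it gains 237 s.

gain 237 s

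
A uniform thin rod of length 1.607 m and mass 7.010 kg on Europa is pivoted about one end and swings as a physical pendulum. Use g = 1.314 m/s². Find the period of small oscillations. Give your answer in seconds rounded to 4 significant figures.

For a physical pendulum T = 2π√(I/(mgd)), with d = 0.80350 m from pivot to centre of mass.
I_cm = mL²/12 = 7.010 × 1.607²/12 = 1.5086 kg·m²; I = I_cm + md² = 1.5086 + 7.010 × 0.80350² = 6.0343 kg·m².
T = 2π√(6.0343/(7.010 × 1.314 × 0.80350)) = 5.673 s.

5.673 s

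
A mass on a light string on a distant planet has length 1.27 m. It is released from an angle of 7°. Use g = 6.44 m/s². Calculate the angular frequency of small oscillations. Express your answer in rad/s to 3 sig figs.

ω = √(g/L) = √(6.44/1.27) = 2.25 rad/s.

2.25 rad/s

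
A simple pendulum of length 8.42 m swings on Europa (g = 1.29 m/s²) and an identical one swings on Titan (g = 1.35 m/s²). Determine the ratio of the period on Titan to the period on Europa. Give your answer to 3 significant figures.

T ∝ 1/√g, so T₂/T₁ = √(g₁/g₂) = √(1.29/1.35) = 0.978.

0.978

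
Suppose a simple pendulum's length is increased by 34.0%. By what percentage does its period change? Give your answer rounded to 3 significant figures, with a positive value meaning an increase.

T ∝ √L, so T'/T = √(1.340) = 1.158.
Percentage change in T = (1.158 − 1) × 100% = 15.8%.

15.8%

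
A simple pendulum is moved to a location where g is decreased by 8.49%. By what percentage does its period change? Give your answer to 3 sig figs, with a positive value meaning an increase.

T ∝ 1/√g, so T'/T = 1/√(0.9151) = 1.045.
Percentage change in T = (1.045 − 1) × 100% = 4.54%.

4.54%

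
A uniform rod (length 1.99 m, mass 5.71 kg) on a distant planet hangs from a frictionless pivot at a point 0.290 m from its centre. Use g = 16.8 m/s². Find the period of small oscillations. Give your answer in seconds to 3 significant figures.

For a physical pendulum T = 2π√(I/(mgd)), with d = 0.2900 m from pivot to centre of mass.
I_cm = mL²/12 = 5.71 × 1.99²/12 = 1.884 kg·m²; I = I_cm + md² = 1.884 + 5.71 × 0.2900² = 2.365 kg·m².
T = 2π√(2.365/(5.71 × 16.8 × 0.2900)) = 1.83 s.

1.83 s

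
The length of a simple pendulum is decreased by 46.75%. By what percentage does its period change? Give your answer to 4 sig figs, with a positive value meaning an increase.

T ∝ √L, so T'/T = √(0.53250) = 0.72973.
Percentage change in T = (0.72973 − 1) × 100% = -27.03%.

-27.03%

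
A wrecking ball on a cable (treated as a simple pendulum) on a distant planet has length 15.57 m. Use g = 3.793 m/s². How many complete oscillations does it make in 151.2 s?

T = 2π√(L/g) = 2π√(15.57/3.793) = 12.730 s.
Number of complete oscillations = ⌊151.2/12.730⌋ = ⌊11.877⌋ = 11.

11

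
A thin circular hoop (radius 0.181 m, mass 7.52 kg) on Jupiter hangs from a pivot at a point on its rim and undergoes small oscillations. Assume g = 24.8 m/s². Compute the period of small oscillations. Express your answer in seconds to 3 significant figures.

0.759 s

I_cm = mr² = 0.2464 kg·m². The pivot is at distance d = 0.181 m from the centre of mass.
By the parallel-axis theorem, I = I_cm + md² = 0.2464 + 0.2464 = 0.4927 kg·m².
T = 2π√(I/(mgd)) = 2π√(0.4927/(7.52 × 24.8 × 0.181)) = 0.759 s.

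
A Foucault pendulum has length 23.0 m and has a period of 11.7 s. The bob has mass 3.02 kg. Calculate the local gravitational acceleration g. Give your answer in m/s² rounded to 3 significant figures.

From T = 2π√(L/g), g = 4π²L/T² = 4π² × 23.0/11.70² = 6.63 m/s².

6.63 m/s²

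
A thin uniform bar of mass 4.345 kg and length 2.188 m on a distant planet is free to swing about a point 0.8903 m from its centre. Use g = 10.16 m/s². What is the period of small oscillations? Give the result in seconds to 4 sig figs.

2.280 s

For a physical pendulum T = 2π√(I/(mgd)), with d = 0.89030 m from pivot to centre of mass.
I_cm = mL²/12 = 4.345 × 2.188²/12 = 1.7334 kg·m²; I = I_cm + md² = 1.7334 + 4.345 × 0.89030² = 5.1774 kg·m².
T = 2π√(5.1774/(4.345 × 10.16 × 0.89030)) = 2.280 s.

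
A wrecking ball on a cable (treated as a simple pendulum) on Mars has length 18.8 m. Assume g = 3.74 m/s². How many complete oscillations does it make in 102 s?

7

T = 2π√(L/g) = 2π√(18.8/3.74) = 14.09 s.
Number of complete oscillations = ⌊102/14.09⌋ = ⌊7.241⌋ = 7.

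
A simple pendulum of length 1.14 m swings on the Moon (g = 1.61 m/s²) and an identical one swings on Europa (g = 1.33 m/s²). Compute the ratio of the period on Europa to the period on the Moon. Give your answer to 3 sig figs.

1.10

T ∝ 1/√g, so T₂/T₁ = √(g₁/g₂) = √(1.61/1.33) = 1.10.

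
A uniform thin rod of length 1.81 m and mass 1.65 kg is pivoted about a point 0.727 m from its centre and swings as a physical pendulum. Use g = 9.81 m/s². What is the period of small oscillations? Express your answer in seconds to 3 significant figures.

2.11 s

For a physical pendulum T = 2π√(I/(mgd)), with d = 0.7270 m from pivot to centre of mass.
I_cm = mL²/12 = 1.65 × 1.81²/12 = 0.4505 kg·m²; I = I_cm + md² = 0.4505 + 1.65 × 0.7270² = 1.323 kg·m².
T = 2π√(1.323/(1.65 × 9.81 × 0.7270)) = 2.11 s.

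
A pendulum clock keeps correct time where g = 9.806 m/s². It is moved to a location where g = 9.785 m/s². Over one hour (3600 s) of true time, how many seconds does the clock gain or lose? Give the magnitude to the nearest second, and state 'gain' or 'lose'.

The clock's period scales as T ∝ 1/√g, so T'/T = √(9.806/9.785) = 1.00107.
In 3600 s of true time the clock registers 3600/1.00107 = 3596.1 s, so it loses 4 s.

lose 4 s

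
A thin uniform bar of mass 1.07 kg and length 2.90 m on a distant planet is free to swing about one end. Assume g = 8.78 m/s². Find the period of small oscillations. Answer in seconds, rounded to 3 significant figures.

2.95 s

For a physical pendulum T = 2π√(I/(mgd)), with d = 1.450 m from pivot to centre of mass.
I_cm = mL²/12 = 1.07 × 2.90²/12 = 0.7499 kg·m²; I = I_cm + md² = 0.7499 + 1.07 × 1.450² = 3.000 kg·m².
T = 2π√(3.000/(1.07 × 8.78 × 1.450)) = 2.95 s.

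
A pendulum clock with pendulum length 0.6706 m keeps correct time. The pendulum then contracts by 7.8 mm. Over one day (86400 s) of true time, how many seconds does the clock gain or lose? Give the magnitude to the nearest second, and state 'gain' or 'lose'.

gain 507 s

T ∝ √L, so T'/T = √(0.66280/0.6706) = 0.994167.
In 86400 s of true time the clock registers 86400/0.994167 = 86906.9 s, so it gains 507 s.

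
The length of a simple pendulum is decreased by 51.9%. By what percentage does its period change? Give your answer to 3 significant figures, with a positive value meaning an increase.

T ∝ √L, so T'/T = √(0.4810) = 0.6935.
Percentage change in T = (0.6935 − 1) × 100% = -30.6%.

-30.6%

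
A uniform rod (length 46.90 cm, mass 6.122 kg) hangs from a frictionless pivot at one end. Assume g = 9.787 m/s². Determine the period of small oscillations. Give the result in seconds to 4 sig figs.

For a physical pendulum T = 2π√(I/(mgd)), with d = 0.23450 m from pivot to centre of mass.
I_cm = mL²/12 = 6.122 × 0.4690²/12 = 0.11222 kg·m²; I = I_cm + md² = 0.11222 + 6.122 × 0.23450² = 0.44887 kg·m².
T = 2π√(0.44887/(6.122 × 9.787 × 0.23450)) = 1.123 s.

1.123 s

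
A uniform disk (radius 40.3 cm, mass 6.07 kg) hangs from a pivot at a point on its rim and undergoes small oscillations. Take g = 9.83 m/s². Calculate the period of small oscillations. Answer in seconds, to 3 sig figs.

I_cm = ½mr² = 0.4929 kg·m². The pivot is at distance d = 0.403 m from the centre of mass.
By the parallel-axis theorem, I = I_cm + md² = 0.4929 + 0.9858 = 1.479 kg·m².
T = 2π√(I/(mgd)) = 2π√(1.479/(6.07 × 9.83 × 0.403)) = 1.56 s.

1.56 s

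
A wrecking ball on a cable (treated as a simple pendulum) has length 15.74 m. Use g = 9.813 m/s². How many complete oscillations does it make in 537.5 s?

T = 2π√(L/g) = 2π√(15.74/9.813) = 7.9576 s.
Number of complete oscillations = ⌊537.5/7.9576⌋ = ⌊67.546⌋ = 67.

67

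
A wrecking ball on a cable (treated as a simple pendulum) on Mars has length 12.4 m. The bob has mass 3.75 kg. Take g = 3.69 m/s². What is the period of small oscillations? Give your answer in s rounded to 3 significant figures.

11.5 s

T = 2π√(L/g) = 2π√(12.4/3.69) = 2π × 1.833 = 11.5 s.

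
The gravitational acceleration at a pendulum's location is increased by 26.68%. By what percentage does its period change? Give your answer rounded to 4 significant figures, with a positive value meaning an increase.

T ∝ 1/√g, so T'/T = 1/√(1.2668) = 0.88848.
Percentage change in T = (0.88848 − 1) × 100% = -11.15%.

-11.15%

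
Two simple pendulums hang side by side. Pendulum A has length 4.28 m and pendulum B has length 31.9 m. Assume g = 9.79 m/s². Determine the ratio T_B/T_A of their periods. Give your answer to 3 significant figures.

2.73

T ∝ √L, so T_B/T_A = √(L_B/L_A) = √(31.9/4.28) = 2.73.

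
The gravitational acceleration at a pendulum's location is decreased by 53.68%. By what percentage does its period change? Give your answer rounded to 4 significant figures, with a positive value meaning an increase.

T ∝ 1/√g, so T'/T = 1/√(0.46320) = 1.4693.
Percentage change in T = (1.4693 − 1) × 100% = 46.93%.

46.93%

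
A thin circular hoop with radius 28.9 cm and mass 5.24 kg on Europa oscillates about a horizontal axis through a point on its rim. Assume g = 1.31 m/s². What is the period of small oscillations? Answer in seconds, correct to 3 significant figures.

4.17 s

I_cm = mr² = 0.4377 kg·m². The pivot is at distance d = 0.289 m from the centre of mass.
By the parallel-axis theorem, I = I_cm + md² = 0.4377 + 0.4377 = 0.8753 kg·m².
T = 2π√(I/(mgd)) = 2π√(0.8753/(5.24 × 1.31 × 0.289)) = 4.17 s.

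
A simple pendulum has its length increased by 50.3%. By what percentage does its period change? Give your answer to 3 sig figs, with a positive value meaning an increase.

22.6%

T ∝ √L, so T'/T = √(1.503) = 1.226.
Percentage change in T = (1.226 − 1) × 100% = 22.6%.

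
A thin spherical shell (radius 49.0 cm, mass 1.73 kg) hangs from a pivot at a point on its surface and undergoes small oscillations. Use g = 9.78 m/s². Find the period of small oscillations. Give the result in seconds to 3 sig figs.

I_cm = (2/3)mr² = 0.2769 kg·m². The pivot is at distance d = 0.490 m from the centre of mass.
By the parallel-axis theorem, I = I_cm + md² = 0.2769 + 0.4154 = 0.6923 kg·m².
T = 2π√(I/(mgd)) = 2π√(0.6923/(1.73 × 9.78 × 0.490)) = 1.82 s.

1.82 s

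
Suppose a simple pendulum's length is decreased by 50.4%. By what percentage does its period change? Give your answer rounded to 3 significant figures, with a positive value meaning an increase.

-29.6%

T ∝ √L, so T'/T = √(0.4960) = 0.7043.
Percentage change in T = (0.7043 − 1) × 100% = -29.6%.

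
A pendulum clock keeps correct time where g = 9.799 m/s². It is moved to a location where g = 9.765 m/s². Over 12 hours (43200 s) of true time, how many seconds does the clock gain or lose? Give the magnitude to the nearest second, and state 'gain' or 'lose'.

The clock's period scales as T ∝ 1/√g, so T'/T = √(9.799/9.765) = 1.00174.
In 43200 s of true time the clock registers 43200/1.00174 = 43125.0 s, so it loses 75 s.

lose 75 s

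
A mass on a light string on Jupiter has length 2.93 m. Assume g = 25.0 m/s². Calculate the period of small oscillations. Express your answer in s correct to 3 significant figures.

T = 2π√(L/g) = 2π√(2.93/25.0) = 2π × 0.3423 = 2.15 s.

2.15 s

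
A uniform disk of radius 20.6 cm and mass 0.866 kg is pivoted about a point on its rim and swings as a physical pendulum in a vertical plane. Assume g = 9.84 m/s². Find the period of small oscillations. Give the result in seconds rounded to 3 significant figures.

I_cm = ½mr² = 0.01837 kg·m². The pivot is at distance d = 0.206 m from the centre of mass.
By the parallel-axis theorem, I = I_cm + md² = 0.01837 + 0.03675 = 0.05512 kg·m².
T = 2π√(I/(mgd)) = 2π√(0.05512/(0.866 × 9.84 × 0.206)) = 1.11 s.

1.11 s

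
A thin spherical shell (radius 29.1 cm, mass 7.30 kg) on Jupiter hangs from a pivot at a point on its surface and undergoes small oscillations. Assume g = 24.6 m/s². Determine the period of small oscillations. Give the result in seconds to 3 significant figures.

I_cm = (2/3)mr² = 0.4121 kg·m². The pivot is at distance d = 0.291 m from the centre of mass.
By the parallel-axis theorem, I = I_cm + md² = 0.4121 + 0.6182 = 1.030 kg·m².
T = 2π√(I/(mgd)) = 2π√(1.030/(7.30 × 24.6 × 0.291)) = 0.882 s.

0.882 s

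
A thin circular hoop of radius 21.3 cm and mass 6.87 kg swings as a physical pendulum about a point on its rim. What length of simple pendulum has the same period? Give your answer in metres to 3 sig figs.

The equivalent simple-pendulum length is L_eq = I/(md), where I is about the pivot and d = 0.2130 m.
I_cm = mR² = 0.3117 kg·m², so I = I_cm + md² = 0.3117 + 0.3117 = 0.6234 kg·m².
L_eq = 0.6234/(6.87 × 0.2130) = 0.426 m.

0.426 m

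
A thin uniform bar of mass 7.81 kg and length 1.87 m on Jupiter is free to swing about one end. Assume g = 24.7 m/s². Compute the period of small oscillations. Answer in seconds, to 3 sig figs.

1.41 s

For a physical pendulum T = 2π√(I/(mgd)), with d = 0.9350 m from pivot to centre of mass.
I_cm = mL²/12 = 7.81 × 1.87²/12 = 2.276 kg·m²; I = I_cm + md² = 2.276 + 7.81 × 0.9350² = 9.104 kg·m².
T = 2π√(9.104/(7.81 × 24.7 × 0.9350)) = 1.41 s.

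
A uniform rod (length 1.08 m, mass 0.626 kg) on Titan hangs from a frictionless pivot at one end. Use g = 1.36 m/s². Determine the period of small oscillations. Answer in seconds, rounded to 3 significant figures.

For a physical pendulum T = 2π√(I/(mgd)), with d = 0.5400 m from pivot to centre of mass.
I_cm = mL²/12 = 0.626 × 1.08²/12 = 0.06085 kg·m²; I = I_cm + md² = 0.06085 + 0.626 × 0.5400² = 0.2434 kg·m².
T = 2π√(0.2434/(0.626 × 1.36 × 0.5400)) = 4.57 s.

4.57 s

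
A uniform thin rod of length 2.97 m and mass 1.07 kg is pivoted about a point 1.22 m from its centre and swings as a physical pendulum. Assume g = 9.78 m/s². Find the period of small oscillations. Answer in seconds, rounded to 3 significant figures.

For a physical pendulum T = 2π√(I/(mgd)), with d = 1.220 m from pivot to centre of mass.
I_cm = mL²/12 = 1.07 × 2.97²/12 = 0.7865 kg·m²; I = I_cm + md² = 0.7865 + 1.07 × 1.220² = 2.379 kg·m².
T = 2π√(2.379/(1.07 × 9.78 × 1.220)) = 2.71 s.

2.71 s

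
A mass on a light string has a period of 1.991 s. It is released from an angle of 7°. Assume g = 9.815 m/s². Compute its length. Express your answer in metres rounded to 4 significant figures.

0.9855 m

From T = 2π√(L/g), L = gT²/(4π²) = 9.815 × 1.9910²/(4π²) = 0.9855 m.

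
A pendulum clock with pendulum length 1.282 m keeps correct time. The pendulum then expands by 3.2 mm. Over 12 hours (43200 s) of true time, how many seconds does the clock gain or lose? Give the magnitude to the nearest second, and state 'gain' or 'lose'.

T ∝ √L, so T'/T = √(1.28520/1.282) = 1.00125.
In 43200 s of true time the clock registers 43200/1.00125 = 43146.2 s, so it loses 54 s.

lose 54 s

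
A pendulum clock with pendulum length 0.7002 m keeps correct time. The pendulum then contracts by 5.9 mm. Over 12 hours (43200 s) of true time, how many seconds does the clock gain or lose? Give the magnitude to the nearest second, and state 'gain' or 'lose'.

T ∝ √L, so T'/T = √(0.69430/0.7002) = 0.995778.
In 43200 s of true time the clock registers 43200/0.995778 = 43383.2 s, so it gains 183 s.

gain 183 s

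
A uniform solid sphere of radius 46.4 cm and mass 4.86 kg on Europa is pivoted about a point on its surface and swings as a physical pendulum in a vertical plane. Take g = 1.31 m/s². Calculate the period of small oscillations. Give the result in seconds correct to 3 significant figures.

4.42 s

I_cm = (2/5)mr² = 0.4185 kg·m². The pivot is at distance d = 0.464 m from the centre of mass.
By the parallel-axis theorem, I = I_cm + md² = 0.4185 + 1.046 = 1.465 kg·m².
T = 2π√(I/(mgd)) = 2π√(1.465/(4.86 × 1.31 × 0.464)) = 4.42 s.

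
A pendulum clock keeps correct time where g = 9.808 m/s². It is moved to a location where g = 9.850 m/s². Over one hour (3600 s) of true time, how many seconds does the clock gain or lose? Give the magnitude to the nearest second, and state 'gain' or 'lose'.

The clock's period scales as T ∝ 1/√g, so T'/T = √(9.808/9.850) = 0.997866.
In 3600 s of true time the clock registers 3600/0.997866 = 3607.7 s, so it gains 8 s.

gain 8 s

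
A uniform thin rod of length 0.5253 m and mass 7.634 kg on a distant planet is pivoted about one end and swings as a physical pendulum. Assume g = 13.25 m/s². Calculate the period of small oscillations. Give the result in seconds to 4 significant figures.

For a physical pendulum T = 2π√(I/(mgd)), with d = 0.26265 m from pivot to centre of mass.
I_cm = mL²/12 = 7.634 × 0.5253²/12 = 0.17554 kg·m²; I = I_cm + md² = 0.17554 + 7.634 × 0.26265² = 0.70218 kg·m².
T = 2π√(0.70218/(7.634 × 13.25 × 0.26265)) = 1.021 s.

1.021 s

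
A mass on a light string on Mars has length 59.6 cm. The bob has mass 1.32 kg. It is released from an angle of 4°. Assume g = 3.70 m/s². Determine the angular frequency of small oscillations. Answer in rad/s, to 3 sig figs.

2.49 rad/s

ω = √(g/L) = √(3.70/0.596) = 2.49 rad/s.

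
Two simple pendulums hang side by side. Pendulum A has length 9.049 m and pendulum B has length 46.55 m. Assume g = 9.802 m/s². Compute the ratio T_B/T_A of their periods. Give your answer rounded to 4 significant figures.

2.268

T ∝ √L, so T_B/T_A = √(L_B/L_A) = √(46.55/9.049) = 2.268.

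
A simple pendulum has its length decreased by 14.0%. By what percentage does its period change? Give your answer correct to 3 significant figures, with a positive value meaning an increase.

T ∝ √L, so T'/T = √(0.8600) = 0.9274.
Percentage change in T = (0.9274 − 1) × 100% = -7.26%.

-7.26%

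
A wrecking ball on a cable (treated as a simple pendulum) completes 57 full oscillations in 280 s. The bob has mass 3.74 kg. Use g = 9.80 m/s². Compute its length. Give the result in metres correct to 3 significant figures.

5.99 m

T = 280/57 = 4.912 s.
From T = 2π√(L/g), L = gT²/(4π²) = 9.80 × 4.912²/(4π²) = 5.99 m.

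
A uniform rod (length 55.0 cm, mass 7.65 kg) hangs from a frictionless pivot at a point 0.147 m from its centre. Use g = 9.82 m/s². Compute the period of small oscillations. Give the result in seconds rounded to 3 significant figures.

1.13 s

For a physical pendulum T = 2π√(I/(mgd)), with d = 0.1470 m from pivot to centre of mass.
I_cm = mL²/12 = 7.65 × 0.550²/12 = 0.1928 kg·m²; I = I_cm + md² = 0.1928 + 7.65 × 0.1470² = 0.3582 kg·m².
T = 2π√(0.3582/(7.65 × 9.82 × 0.1470)) = 1.13 s.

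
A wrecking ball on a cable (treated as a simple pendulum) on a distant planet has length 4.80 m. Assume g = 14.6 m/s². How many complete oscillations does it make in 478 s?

T = 2π√(L/g) = 2π√(4.80/14.6) = 3.603 s.
Number of complete oscillations = ⌊478/3.603⌋ = ⌊132.7⌋ = 132.

132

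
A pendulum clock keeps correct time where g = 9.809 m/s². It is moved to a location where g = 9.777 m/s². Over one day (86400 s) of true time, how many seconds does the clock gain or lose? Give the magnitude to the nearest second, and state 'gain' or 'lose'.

The clock's period scales as T ∝ 1/√g, so T'/T = √(9.809/9.777) = 1.00164.
In 86400 s of true time the clock registers 86400/1.00164 = 86259.0 s, so it loses 141 s.

lose 141 s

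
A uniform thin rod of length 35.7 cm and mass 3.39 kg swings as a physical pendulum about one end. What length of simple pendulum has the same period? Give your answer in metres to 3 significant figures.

0.238 m

The equivalent simple-pendulum length is L_eq = I/(md), where I is about the pivot and d = 0.1785 m.
I_cm = (1/12)mL² = 0.03600 kg·m², so I = I_cm + md² = 0.03600 + 0.1080 = 0.1440 kg·m².
L_eq = 0.1440/(3.39 × 0.1785) = 0.238 m.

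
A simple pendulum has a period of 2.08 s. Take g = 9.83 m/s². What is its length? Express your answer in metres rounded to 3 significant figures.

From T = 2π√(L/g), L = gT²/(4π²) = 9.83 × 2.080²/(4π²) = 1.08 m.

1.08 m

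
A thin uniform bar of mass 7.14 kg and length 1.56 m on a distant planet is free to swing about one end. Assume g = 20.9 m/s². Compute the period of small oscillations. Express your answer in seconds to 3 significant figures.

1.40 s

For a physical pendulum T = 2π√(I/(mgd)), with d = 0.7800 m from pivot to centre of mass.
I_cm = mL²/12 = 7.14 × 1.56²/12 = 1.448 kg·m²; I = I_cm + md² = 1.448 + 7.14 × 0.7800² = 5.792 kg·m².
T = 2π√(5.792/(7.14 × 20.9 × 0.7800)) = 1.40 s.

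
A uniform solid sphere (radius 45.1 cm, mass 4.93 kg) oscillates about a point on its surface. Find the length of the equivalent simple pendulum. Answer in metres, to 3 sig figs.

The equivalent simple-pendulum length is L_eq = I/(md), where I is about the pivot and d = 0.4510 m.
I_cm = (2/5)mR² = 0.4011 kg·m², so I = I_cm + md² = 0.4011 + 1.003 = 1.404 kg·m².
L_eq = 1.404/(4.93 × 0.4510) = 0.631 m.

0.631 m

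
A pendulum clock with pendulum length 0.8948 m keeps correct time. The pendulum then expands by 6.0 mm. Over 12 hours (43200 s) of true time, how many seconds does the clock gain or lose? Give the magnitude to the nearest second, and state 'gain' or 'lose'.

T ∝ √L, so T'/T = √(0.90080/0.8948) = 1.00335.
In 43200 s of true time the clock registers 43200/1.00335 = 43055.9 s, so it loses 144 s.

lose 144 s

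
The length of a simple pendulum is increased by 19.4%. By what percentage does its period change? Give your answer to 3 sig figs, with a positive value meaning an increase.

T ∝ √L, so T'/T = √(1.194) = 1.093.
Percentage change in T = (1.093 − 1) × 100% = 9.27%.

9.27%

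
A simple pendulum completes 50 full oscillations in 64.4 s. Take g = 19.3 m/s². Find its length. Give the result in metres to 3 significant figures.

0.811 m

T = 64.4/50 = 1.288 s.
From T = 2π√(L/g), L = gT²/(4π²) = 19.3 × 1.288²/(4π²) = 0.811 m.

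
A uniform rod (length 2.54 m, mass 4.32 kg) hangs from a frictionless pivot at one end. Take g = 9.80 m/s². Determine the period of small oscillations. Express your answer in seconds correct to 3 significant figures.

2.61 s

For a physical pendulum T = 2π√(I/(mgd)), with d = 1.270 m from pivot to centre of mass.
I_cm = mL²/12 = 4.32 × 2.54²/12 = 2.323 kg·m²; I = I_cm + md² = 2.323 + 4.32 × 1.270² = 9.290 kg·m².
T = 2π√(9.290/(4.32 × 9.80 × 1.270)) = 2.61 s.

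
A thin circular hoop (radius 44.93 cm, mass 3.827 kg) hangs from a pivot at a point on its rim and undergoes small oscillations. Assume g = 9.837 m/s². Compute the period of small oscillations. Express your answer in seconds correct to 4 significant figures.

1.899 s

I_cm = mr² = 0.77256 kg·m². The pivot is at distance d = 0.4493 m from the centre of mass.
By the parallel-axis theorem, I = I_cm + md² = 0.77256 + 0.77256 = 1.5451 kg·m².
T = 2π√(I/(mgd)) = 2π√(1.5451/(3.827 × 9.837 × 0.4493)) = 1.899 s.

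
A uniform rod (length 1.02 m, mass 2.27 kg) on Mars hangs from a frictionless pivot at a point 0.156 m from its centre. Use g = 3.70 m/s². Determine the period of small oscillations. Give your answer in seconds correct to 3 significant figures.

2.76 s

For a physical pendulum T = 2π√(I/(mgd)), with d = 0.1560 m from pivot to centre of mass.
I_cm = mL²/12 = 2.27 × 1.02²/12 = 0.1968 kg·m²; I = I_cm + md² = 0.1968 + 2.27 × 0.1560² = 0.2521 kg·m².
T = 2π√(0.2521/(2.27 × 3.70 × 0.1560)) = 2.76 s.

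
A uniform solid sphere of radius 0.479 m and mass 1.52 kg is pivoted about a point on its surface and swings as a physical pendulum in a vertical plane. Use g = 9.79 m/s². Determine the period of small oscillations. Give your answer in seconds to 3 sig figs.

1.64 s

I_cm = (2/5)mr² = 0.1395 kg·m². The pivot is at distance d = 0.479 m from the centre of mass.
By the parallel-axis theorem, I = I_cm + md² = 0.1395 + 0.3488 = 0.4883 kg·m².
T = 2π√(I/(mgd)) = 2π√(0.4883/(1.52 × 9.79 × 0.479)) = 1.64 s.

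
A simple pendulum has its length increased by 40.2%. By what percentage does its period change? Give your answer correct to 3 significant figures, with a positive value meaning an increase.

18.4%

T ∝ √L, so T'/T = √(1.402) = 1.184.
Percentage change in T = (1.184 − 1) × 100% = 18.4%.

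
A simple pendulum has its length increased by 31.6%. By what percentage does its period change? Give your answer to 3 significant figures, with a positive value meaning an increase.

T ∝ √L, so T'/T = √(1.316) = 1.147.
Percentage change in T = (1.147 − 1) × 100% = 14.7%.

14.7%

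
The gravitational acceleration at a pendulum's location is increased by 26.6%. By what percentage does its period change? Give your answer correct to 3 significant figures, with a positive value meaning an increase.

T ∝ 1/√g, so T'/T = 1/√(1.266) = 0.8888.
Percentage change in T = (0.8888 − 1) × 100% = -11.1%.

-11.1%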